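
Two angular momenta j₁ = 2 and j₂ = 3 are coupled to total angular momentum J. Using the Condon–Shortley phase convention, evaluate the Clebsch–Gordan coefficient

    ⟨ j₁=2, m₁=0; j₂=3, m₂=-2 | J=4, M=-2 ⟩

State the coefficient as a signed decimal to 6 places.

+√(12/35) ≈ +0.585540

√[9·1!3!5!/10! · 2!2!1!5!2!6!] = √(8640/7)
  +(−1)^0/∏(0,1,2,1,1,4)! = 1/48  (running 1/48)
  +(−1)^1/∏(1,0,1,0,2,5)! = -1/240  (running 1/60)
⟨..|..⟩ = √(8640/7)·(1/60) = +0.585540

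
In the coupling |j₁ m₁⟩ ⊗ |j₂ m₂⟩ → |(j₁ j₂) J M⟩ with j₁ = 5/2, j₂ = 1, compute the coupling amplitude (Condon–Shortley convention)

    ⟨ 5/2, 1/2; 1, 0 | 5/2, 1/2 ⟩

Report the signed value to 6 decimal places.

triangle: 1!*4!*1!/7! = 24/5040
(j±m)!: 3!*2!*1!*1!*3!*2! = 144
prefactor² = (2J+1)*Δ*N² = 144/35
  k=0: +1/(0!*1!*2!*1!*2!*0!) = 1/4
  k=1: −1/(1!*0!*1!*0!*3!*1!) = -1/6
Σ = 1/12  ⇒  CG² = 144/35*1/12² = 1/35
CG = +√(1/35) = +0.169031

+0.169031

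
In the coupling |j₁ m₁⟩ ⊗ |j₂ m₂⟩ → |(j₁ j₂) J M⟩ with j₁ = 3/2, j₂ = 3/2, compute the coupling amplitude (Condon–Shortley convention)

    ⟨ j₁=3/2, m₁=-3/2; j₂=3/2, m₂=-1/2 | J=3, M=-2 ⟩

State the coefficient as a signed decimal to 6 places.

triangle: 0!*3!*3!/7! = 36/5040
(j±m)!: 0!*3!*1!*2!*1!*5! = 1440
prefactor² = (2J+1)*Δ*N² = 72
  k=0: +1/(0!*0!*3!*1!*0!*2!) = 1/12
Σ = 1/12  ⇒  CG² = 72*1/12² = 1/2
CG = +√(1/2) = +0.707107

+√(1/2) ≈ +0.707107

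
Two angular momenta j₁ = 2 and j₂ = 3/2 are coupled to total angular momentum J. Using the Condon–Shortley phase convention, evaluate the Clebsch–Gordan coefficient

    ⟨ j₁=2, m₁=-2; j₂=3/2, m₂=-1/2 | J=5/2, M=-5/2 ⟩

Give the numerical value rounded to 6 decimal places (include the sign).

-0.755929

√[6·1!3!2!/7! · 0!4!1!2!0!5!] = √(576/7)
  +(−1)^1/∏(1,0,3,0,0,2)! = -1/12  (running -1/12)
⟨..|..⟩ = √(576/7)·(-1/12) = -0.755929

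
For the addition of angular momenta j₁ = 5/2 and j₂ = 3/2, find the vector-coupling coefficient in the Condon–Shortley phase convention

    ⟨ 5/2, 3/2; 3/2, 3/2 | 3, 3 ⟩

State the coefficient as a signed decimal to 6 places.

-0.612372

triangle: 1!×4!×2!/8! = 48/40320
(j±m)!: 4!×1!×3!×0!×6!×0! = 103680
prefactor² = (2J+1)×Δ×N² = 864
  k=1: −1/(1!×0!×0!×2!×4!×0!) = -1/48
Σ = -1/48  ⇒  CG² = 864×(-1/48)² = 3/8
CG = −√(3/8) = -0.612372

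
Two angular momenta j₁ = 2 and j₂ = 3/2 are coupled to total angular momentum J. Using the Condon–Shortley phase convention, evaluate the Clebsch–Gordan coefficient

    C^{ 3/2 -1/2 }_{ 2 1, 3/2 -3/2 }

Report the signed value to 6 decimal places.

+0.632456  (= +√(2/5))

j₁+j₂−J=2  J+j₁−j₂=2  J−j₁+j₂=1  j₁+j₂+J+1=6
(j₁±m₁, j₂±m₂, J±M) = (3,1,0,3,1,2)
P² = 8/5
sum k=0..0:
  [0] +1/2 = 1/2
S = 1/2
C² = P²·S² = 2/5 ; C = +0.632456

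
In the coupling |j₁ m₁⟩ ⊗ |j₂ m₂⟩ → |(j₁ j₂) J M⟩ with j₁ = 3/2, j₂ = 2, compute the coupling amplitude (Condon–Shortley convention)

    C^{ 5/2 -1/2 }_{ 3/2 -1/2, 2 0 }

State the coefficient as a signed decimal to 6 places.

triangle: 1!×2!×3!/7! = 12/5040
(j±m)!: 1!×2!×2!×2!×2!×3! = 96
prefactor² = (2J+1)×Δ×N² = 48/35
  k=0: +1/(0!×1!×2!×2!×0!×1!) = 1/4
  k=1: −1/(1!×0!×1!×1!×1!×2!) = -1/2
Σ = -1/4  ⇒  CG² = 48/35×(-1/4)² = 3/35
CG = −√(3/35) = -0.292770

−√(3/35) ≈ -0.292770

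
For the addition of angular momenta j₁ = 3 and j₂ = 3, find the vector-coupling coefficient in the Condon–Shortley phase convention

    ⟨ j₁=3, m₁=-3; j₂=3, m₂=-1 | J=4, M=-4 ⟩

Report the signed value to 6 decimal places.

+0.522233

j₁+j₂−J=2  J+j₁−j₂=4  J−j₁+j₂=4  j₁+j₂+J+1=11
(j₁±m₁, j₂±m₂, J±M) = (0,6,2,4,0,8)
P² = 3981312/11
sum k=2..2:
  [2] +1/1152 = 1/1152
S = 1/1152
C² = P²·S² = 3/11 ; C = +0.522233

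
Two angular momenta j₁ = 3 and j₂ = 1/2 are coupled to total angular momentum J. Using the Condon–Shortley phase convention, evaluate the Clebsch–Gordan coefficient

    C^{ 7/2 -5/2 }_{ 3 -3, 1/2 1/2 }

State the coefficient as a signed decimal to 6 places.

√[8·0!6!1!/8! · 0!6!1!0!1!6!] = √(518400/7)
  +(−1)^0/∏(0,0,6,1,0,0)! = 1/720  (running 1/720)
⟨..|..⟩ = √(518400/7)·(1/720) = +0.377964

+0.377964  (= +√(1/7))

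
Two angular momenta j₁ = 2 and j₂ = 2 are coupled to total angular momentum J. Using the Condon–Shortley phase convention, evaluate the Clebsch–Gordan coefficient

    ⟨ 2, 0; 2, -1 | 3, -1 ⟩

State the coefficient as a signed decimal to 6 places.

+0.447214

√[7·1!3!3!/8! · 2!2!1!3!2!4!] = √(36/5)
  +(−1)^0/∏(0,1,2,1,1,2)! = 1/4  (running 1/4)
  +(−1)^1/∏(1,0,1,0,2,3)! = -1/12  (running 1/6)
⟨..|..⟩ = √(36/5)·(1/6) = +0.447214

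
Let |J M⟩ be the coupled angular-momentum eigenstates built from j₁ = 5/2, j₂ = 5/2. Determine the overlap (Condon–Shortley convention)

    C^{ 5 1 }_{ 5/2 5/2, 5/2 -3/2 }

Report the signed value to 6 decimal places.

+0.154303  (= +√(1/42))

triangle: 0!*5!*5!/11! = 14400/39916800
(j±m)!: 5!*0!*1!*4!*6!*4! = 49766400
prefactor² = (2J+1)*Δ*N² = 1382400/7
  k=0: +1/(0!*0!*0!*1!*5!*4!) = 1/2880
Σ = 1/2880  ⇒  CG² = 1382400/7*1/2880² = 1/42
CG = +√(1/42) = +0.154303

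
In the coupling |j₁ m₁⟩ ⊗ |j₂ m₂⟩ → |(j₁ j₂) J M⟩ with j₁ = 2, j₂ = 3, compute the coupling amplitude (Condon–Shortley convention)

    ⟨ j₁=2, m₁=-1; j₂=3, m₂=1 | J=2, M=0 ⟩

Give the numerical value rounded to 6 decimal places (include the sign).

+0.377964  (= +√(1/7))

j₁+j₂−J=3  J+j₁−j₂=1  J−j₁+j₂=3  j₁+j₂+J+1=8
(j₁±m₁, j₂±m₂, J±M) = (1,3,4,2,2,2)
P² = 36/7
sum k=2..3:
  [2] +1/4 = 1/4
  [3] −1/12 = -1/12
S = 1/6
C² = P²·S² = 1/7 ; C = +0.377964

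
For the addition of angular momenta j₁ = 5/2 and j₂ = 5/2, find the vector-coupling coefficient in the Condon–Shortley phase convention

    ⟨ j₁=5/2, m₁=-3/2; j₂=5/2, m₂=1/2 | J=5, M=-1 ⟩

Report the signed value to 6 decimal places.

j₁+j₂−J=0  J+j₁−j₂=5  J−j₁+j₂=5  j₁+j₂+J+1=11
(j₁±m₁, j₂±m₂, J±M) = (1,4,3,2,4,6)
P² = 138240/7
sum k=0..0:
  [0] +1/288 = 1/288
S = 1/288
C² = P²·S² = 5/21 ; C = +0.487950

+0.487950  (= +√(5/21))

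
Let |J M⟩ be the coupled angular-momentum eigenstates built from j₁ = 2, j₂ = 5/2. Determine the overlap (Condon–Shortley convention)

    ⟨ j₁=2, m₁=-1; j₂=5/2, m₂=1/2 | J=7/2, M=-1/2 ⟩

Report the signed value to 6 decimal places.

-0.557773

j₁+j₂−J=1  J+j₁−j₂=3  J−j₁+j₂=4  j₁+j₂+J+1=9
(j₁±m₁, j₂±m₂, J±M) = (1,3,3,2,3,4)
P² = 1152/35
sum k=0..1:
  [0] +1/36 = 1/36
  [1] −1/8 = -1/8
S = -7/72
C² = P²·S² = 14/45 ; C = -0.557773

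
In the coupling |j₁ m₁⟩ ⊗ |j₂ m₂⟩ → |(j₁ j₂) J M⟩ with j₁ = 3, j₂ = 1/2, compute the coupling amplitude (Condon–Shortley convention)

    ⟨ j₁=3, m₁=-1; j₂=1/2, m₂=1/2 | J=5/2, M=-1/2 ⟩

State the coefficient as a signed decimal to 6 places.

-0.755929

triangle: 1!·5!·0!/7! = 120/5040
(j±m)!: 2!·4!·1!·0!·2!·3! = 576
prefactor² = (2J+1)·Δ·N² = 576/7
  k=1: −1/(1!·0!·3!·0!·2!·0!) = -1/12
Σ = -1/12  ⇒  CG² = 576/7·(-1/12)² = 4/7
CG = −√(4/7) = -0.755929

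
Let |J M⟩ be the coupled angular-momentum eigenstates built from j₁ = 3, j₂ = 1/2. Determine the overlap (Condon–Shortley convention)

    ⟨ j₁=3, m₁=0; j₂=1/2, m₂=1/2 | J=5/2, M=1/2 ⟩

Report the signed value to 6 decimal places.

j₁+j₂−J=1  J+j₁−j₂=5  J−j₁+j₂=0  j₁+j₂+J+1=7
(j₁±m₁, j₂±m₂, J±M) = (3,3,1,0,3,2)
P² = 432/7
sum k=1..1:
  [1] −1/12 = -1/12
S = -1/12
C² = P²·S² = 3/7 ; C = -0.654654

-0.654654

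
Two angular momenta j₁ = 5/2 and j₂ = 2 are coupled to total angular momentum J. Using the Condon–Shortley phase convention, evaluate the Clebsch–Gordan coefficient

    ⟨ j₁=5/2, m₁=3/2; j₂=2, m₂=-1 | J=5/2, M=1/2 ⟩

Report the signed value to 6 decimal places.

+0.414039  (= +√(6/35))

triangle: 2!*3!*2!/8! = 24/40320
(j±m)!: 4!*1!*1!*3!*3!*2! = 1728
prefactor² = (2J+1)*Δ*N² = 216/35
  k=0: +1/(0!*2!*1!*1!*2!*1!) = 1/4
  k=1: −1/(1!*1!*0!*0!*3!*2!) = -1/12
Σ = 1/6  ⇒  CG² = 216/35*1/6² = 6/35
CG = +√(6/35) = +0.414039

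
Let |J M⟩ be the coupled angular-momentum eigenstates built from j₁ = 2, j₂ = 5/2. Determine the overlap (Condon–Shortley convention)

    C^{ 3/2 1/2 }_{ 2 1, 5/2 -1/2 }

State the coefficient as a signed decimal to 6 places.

−√(5/21) = -0.487950

√[4·3!1!2!/7! · 3!1!2!3!2!1!] = √(48/35)
  +(−1)^0/∏(0,3,1,2,0,0)! = 1/12  (running 1/12)
  +(−1)^1/∏(1,2,0,1,1,1)! = -1/2  (running -5/12)
⟨..|..⟩ = √(48/35)·(-5/12) = -0.487950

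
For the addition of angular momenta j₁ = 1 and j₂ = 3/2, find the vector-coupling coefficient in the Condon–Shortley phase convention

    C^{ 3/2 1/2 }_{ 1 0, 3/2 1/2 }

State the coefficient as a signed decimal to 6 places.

−√(1/15) = -0.258199

triangle: 1!·1!·2!/5! = 2/120
(j±m)!: 1!·1!·2!·1!·2!·1! = 4
prefactor² = (2J+1)·Δ·N² = 4/15
  k=0: +1/(0!·1!·1!·2!·0!·0!) = 1/2
  k=1: −1/(1!·0!·0!·1!·1!·1!) = -1
Σ = -1/2  ⇒  CG² = 4/15·(-1/2)² = 1/15
CG = −√(1/15) = -0.258199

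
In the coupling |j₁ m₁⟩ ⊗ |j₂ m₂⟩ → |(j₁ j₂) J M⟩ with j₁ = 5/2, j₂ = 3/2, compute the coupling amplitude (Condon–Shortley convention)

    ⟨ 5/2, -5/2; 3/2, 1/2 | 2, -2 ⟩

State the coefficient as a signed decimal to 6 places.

+√(10/21) = +0.690066

j₁+j₂−J=2  J+j₁−j₂=3  J−j₁+j₂=1  j₁+j₂+J+1=7
(j₁±m₁, j₂±m₂, J±M) = (0,5,2,1,0,4)
P² = 480/7
sum k=2..2:
  [2] +1/12 = 1/12
S = 1/12
C² = P²·S² = 10/21 ; C = +0.690066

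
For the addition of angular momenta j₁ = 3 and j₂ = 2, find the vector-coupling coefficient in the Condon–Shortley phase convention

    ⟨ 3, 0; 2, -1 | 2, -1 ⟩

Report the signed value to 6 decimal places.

triangle: 3!*3!*1!/8! = 36/40320
(j±m)!: 3!*3!*1!*3!*1!*3! = 1296
prefactor² = (2J+1)*Δ*N² = 81/14
  k=0: +1/(0!*3!*3!*1!*0!*0!) = 1/36
  k=1: −1/(1!*2!*2!*0!*1!*1!) = -1/4
Σ = -2/9  ⇒  CG² = 81/14*(-2/9)² = 2/7
CG = −√(2/7) = -0.534522

-0.534522  (= −√(2/7))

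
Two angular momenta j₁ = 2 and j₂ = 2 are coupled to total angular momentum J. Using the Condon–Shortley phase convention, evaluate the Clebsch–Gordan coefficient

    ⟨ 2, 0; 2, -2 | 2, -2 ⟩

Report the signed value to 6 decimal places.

j₁+j₂−J=2  J+j₁−j₂=2  J−j₁+j₂=2  j₁+j₂+J+1=7
(j₁±m₁, j₂±m₂, J±M) = (2,2,0,4,0,4)
P² = 128/7
sum k=0..0:
  [0] +1/8 = 1/8
S = 1/8
C² = P²·S² = 2/7 ; C = +0.534522

+0.534522  (= +√(2/7))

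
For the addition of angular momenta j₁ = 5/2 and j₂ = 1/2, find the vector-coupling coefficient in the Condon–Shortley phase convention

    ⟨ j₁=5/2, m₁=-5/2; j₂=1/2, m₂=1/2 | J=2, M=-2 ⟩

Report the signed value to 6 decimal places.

j₁+j₂−J=1  J+j₁−j₂=4  J−j₁+j₂=0  j₁+j₂+J+1=6
(j₁±m₁, j₂±m₂, J±M) = (0,5,1,0,0,4)
P² = 480
sum k=1..1:
  [1] −1/24 = -1/24
S = -1/24
C² = P²·S² = 5/6 ; C = -0.912871

−√(5/6) = -0.912871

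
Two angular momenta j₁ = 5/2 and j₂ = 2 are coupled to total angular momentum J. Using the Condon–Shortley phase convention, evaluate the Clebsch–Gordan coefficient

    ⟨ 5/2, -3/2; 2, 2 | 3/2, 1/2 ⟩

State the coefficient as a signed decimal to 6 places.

−√(32/105) ≈ -0.552052

j₁+j₂−J=3  J+j₁−j₂=2  J−j₁+j₂=1  j₁+j₂+J+1=7
(j₁±m₁, j₂±m₂, J±M) = (1,4,4,0,2,1)
P² = 384/35
sum k=3..3:
  [3] −1/6 = -1/6
S = -1/6
C² = P²·S² = 32/105 ; C = -0.552052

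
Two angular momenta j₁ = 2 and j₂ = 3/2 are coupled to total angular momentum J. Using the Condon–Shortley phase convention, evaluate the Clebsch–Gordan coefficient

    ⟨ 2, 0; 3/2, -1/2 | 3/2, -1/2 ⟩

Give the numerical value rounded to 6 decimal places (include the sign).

-0.447214  (= −√(1/5))

√[4·2!2!1!/6! · 2!2!1!2!1!2!] = √(16/45)
  +(−1)^0/∏(0,2,2,1,0,0)! = 1/4  (running 1/4)
  +(−1)^1/∏(1,1,1,0,1,1)! = -1  (running -3/4)
⟨..|..⟩ = √(16/45)·(-3/4) = -0.447214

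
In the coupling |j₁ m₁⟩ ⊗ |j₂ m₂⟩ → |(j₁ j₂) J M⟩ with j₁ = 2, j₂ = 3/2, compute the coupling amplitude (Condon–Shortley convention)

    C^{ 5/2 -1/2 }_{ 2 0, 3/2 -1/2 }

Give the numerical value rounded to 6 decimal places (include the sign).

+√(3/35) ≈ +0.292770

j₁+j₂−J=1  J+j₁−j₂=3  J−j₁+j₂=2  j₁+j₂+J+1=7
(j₁±m₁, j₂±m₂, J±M) = (2,2,1,2,2,3)
P² = 48/35
sum k=0..1:
  [0] +1/2 = 1/2
  [1] −1/4 = -1/4
S = 1/4
C² = P²·S² = 3/35 ; C = +0.292770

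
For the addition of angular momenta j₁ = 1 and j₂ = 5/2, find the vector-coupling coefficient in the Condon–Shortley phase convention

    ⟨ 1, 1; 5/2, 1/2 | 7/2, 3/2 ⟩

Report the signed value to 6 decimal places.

triangle: 0!·2!·5!/8! = 240/40320
(j±m)!: 2!·0!·3!·2!·5!·2! = 5760
prefactor² = (2J+1)·Δ·N² = 1920/7
  k=0: +1/(0!·0!·0!·3!·2!·2!) = 1/24
Σ = 1/24  ⇒  CG² = 1920/7·1/24² = 10/21
CG = +√(10/21) = +0.690066

+√(10/21) = +0.690066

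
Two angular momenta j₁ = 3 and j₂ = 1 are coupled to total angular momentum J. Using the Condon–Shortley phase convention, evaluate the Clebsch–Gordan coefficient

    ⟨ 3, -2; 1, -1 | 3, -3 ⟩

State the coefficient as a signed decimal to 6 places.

+0.500000  (= +√(1/4))

j₁+j₂−J=1  J+j₁−j₂=5  J−j₁+j₂=1  j₁+j₂+J+1=8
(j₁±m₁, j₂±m₂, J±M) = (1,5,0,2,0,6)
P² = 3600
sum k=0..0:
  [0] +1/120 = 1/120
S = 1/120
C² = P²·S² = 1/4 ; C = +0.500000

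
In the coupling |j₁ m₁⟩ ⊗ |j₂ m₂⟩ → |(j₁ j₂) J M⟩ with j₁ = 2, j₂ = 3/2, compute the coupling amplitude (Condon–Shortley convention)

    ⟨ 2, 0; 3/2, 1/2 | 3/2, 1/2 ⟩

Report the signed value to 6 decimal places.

√[4·2!2!1!/6! · 2!2!2!1!2!1!] = √(16/45)
  +(−1)^1/∏(1,1,1,1,1,0)! = -1  (running -1)
  +(−1)^2/∏(2,0,0,0,2,1)! = 1/4  (running -3/4)
⟨..|..⟩ = √(16/45)·(-3/4) = -0.447214

-0.447214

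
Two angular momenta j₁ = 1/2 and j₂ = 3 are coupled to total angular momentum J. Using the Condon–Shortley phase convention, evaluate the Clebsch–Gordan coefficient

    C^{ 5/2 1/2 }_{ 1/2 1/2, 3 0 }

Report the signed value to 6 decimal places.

+0.654654  (= +√(3/7))

triangle: 1!×0!×5!/7! = 120/5040
(j±m)!: 1!×0!×3!×3!×3!×2! = 432
prefactor² = (2J+1)×Δ×N² = 432/7
  k=0: +1/(0!×1!×0!×3!×0!×2!) = 1/12
Σ = 1/12  ⇒  CG² = 432/7×1/12² = 3/7
CG = +√(3/7) = +0.654654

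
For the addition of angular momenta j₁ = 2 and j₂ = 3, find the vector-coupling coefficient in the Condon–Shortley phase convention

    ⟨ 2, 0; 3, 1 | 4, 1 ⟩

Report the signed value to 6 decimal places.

√[9·1!3!5!/10! · 2!2!4!2!5!3!] = √(1728/7)
  +(−1)^0/∏(0,1,2,4,1,1)! = 1/48  (running 1/48)
  +(−1)^1/∏(1,0,1,3,2,2)! = -1/24  (running -1/48)
⟨..|..⟩ = √(1728/7)·(-1/48) = -0.327327

−√(3/28) = -0.327327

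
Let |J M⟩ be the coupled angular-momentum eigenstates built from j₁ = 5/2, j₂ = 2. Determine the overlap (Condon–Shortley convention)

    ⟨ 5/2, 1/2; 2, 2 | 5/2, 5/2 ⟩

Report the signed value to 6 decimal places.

j₁+j₂−J=2  J+j₁−j₂=3  J−j₁+j₂=2  j₁+j₂+J+1=8
(j₁±m₁, j₂±m₂, J±M) = (3,2,4,0,5,0)
P² = 864/7
sum k=2..2:
  [2] +1/24 = 1/24
S = 1/24
C² = P²·S² = 3/14 ; C = +0.462910

+0.462910  (= +√(3/14))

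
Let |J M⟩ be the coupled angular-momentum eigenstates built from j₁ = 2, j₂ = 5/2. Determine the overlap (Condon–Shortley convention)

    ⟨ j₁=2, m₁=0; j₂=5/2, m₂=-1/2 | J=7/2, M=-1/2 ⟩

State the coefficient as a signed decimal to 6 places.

+√(4/105) ≈ +0.195180

j₁+j₂−J=1  J+j₁−j₂=3  J−j₁+j₂=4  j₁+j₂+J+1=9
(j₁±m₁, j₂±m₂, J±M) = (2,2,2,3,3,4)
P² = 768/35
sum k=0..1:
  [0] +1/8 = 1/8
  [1] −1/12 = -1/12
S = 1/24
C² = P²·S² = 4/105 ; C = +0.195180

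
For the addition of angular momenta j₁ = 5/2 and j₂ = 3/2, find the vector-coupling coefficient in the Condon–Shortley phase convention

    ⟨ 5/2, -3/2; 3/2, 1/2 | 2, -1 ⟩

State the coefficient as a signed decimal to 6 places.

√[5·2!3!1!/7! · 1!4!2!1!1!3!] = √(24/7)
  +(−1)^1/∏(1,1,3,1,0,0)! = -1/6  (running -1/6)
  +(−1)^2/∏(2,0,2,0,1,1)! = 1/4  (running 1/12)
⟨..|..⟩ = √(24/7)·(1/12) = +0.154303

+0.154303  (= +√(1/42))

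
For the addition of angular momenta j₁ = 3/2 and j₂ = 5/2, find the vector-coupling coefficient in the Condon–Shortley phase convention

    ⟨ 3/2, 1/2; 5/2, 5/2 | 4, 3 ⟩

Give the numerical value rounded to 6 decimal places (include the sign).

√[9·0!3!5!/9! · 2!1!5!0!7!1!] = √(21600)
  +(−1)^0/∏(0,0,1,5,2,0)! = 1/240  (running 1/240)
⟨..|..⟩ = √(21600)·(1/240) = +0.612372

+0.612372  (= +√(3/8))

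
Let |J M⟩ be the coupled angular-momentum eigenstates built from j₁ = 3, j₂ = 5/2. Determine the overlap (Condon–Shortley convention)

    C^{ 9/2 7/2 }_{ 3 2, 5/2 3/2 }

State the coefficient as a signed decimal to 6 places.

j₁+j₂−J=1  J+j₁−j₂=5  J−j₁+j₂=4  j₁+j₂+J+1=11
(j₁±m₁, j₂±m₂, J±M) = (5,1,4,1,8,1)
P² = 921600/11
sum k=0..1:
  [0] +1/576 = 1/576
  [1] −1/720 = -1/720
S = 1/2880
C² = P²·S² = 1/99 ; C = +0.100504

+√(1/99) = +0.100504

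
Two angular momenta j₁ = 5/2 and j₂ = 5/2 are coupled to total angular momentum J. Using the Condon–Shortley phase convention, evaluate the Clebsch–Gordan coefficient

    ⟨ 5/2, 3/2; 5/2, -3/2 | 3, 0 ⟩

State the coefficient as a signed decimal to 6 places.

+√(49/180) = +0.521749

j₁+j₂−J=2  J+j₁−j₂=3  J−j₁+j₂=3  j₁+j₂+J+1=9
(j₁±m₁, j₂±m₂, J±M) = (4,1,1,4,3,3)
P² = 144/5
sum k=0..1:
  [0] +1/8 = 1/8
  [1] −1/36 = -1/36
S = 7/72
C² = P²·S² = 49/180 ; C = +0.521749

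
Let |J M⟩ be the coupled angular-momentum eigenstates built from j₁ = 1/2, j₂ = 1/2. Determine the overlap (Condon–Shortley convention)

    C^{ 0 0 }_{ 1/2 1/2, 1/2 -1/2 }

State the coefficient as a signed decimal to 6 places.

√[1·1!0!0!/2! · 1!0!0!1!0!0!] = √(1/2)
  +(−1)^0/∏(0,1,0,0,0,0)! = 1  (running 1)
⟨..|..⟩ = √(1/2)·(1) = +0.707107

+√(1/2) = +0.707107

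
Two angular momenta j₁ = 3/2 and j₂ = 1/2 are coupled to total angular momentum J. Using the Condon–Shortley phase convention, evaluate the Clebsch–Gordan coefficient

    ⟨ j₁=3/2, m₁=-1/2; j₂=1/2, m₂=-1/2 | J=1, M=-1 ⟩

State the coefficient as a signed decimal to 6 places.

triangle: 1!×2!×0!/4! = 2/24
(j±m)!: 1!×2!×0!×1!×0!×2! = 4
prefactor² = (2J+1)×Δ×N² = 1
  k=0: +1/(0!×1!×2!×0!×0!×0!) = 1/2
Σ = 1/2  ⇒  CG² = 1×1/2² = 1/4
CG = +√(1/4) = +0.500000

+0.500000  (= +√(1/4))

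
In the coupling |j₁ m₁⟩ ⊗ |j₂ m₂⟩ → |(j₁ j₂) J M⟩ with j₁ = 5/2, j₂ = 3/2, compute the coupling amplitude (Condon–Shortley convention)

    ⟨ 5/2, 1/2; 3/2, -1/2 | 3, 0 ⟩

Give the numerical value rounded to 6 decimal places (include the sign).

+0.447214  (= +√(1/5))

j₁+j₂−J=1  J+j₁−j₂=4  J−j₁+j₂=2  j₁+j₂+J+1=8
(j₁±m₁, j₂±m₂, J±M) = (3,2,1,2,3,3)
P² = 36/5
sum k=0..1:
  [0] +1/4 = 1/4
  [1] −1/12 = -1/12
S = 1/6
C² = P²·S² = 1/5 ; C = +0.447214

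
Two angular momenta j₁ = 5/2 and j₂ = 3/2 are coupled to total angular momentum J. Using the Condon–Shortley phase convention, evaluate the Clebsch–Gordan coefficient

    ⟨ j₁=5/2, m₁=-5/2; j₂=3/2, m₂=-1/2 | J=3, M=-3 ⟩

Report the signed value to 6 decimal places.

−√(5/8) = -0.790569

triangle: 1!*4!*2!/8! = 48/40320
(j±m)!: 0!*5!*1!*2!*0!*6! = 172800
prefactor² = (2J+1)*Δ*N² = 1440
  k=1: −1/(1!*0!*4!*0!*0!*2!) = -1/48
Σ = -1/48  ⇒  CG² = 1440*(-1/48)² = 5/8
CG = −√(5/8) = -0.790569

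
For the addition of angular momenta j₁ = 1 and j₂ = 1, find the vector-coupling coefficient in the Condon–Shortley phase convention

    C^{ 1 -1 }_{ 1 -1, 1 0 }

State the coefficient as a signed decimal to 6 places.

−√(1/2) = -0.707107

j₁+j₂−J=1  J+j₁−j₂=1  J−j₁+j₂=1  j₁+j₂+J+1=4
(j₁±m₁, j₂±m₂, J±M) = (0,2,1,1,0,2)
P² = 1/2
sum k=1..1:
  [1] −1/1 = -1
S = -1
C² = P²·S² = 1/2 ; C = -0.707107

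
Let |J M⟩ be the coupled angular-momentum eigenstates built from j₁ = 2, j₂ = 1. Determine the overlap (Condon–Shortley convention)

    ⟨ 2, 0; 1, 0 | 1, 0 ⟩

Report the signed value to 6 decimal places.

√[3·2!2!0!/5! · 2!2!1!1!1!1!] = √(2/5)
  +(−1)^1/∏(1,1,1,0,1,0)! = -1  (running -1)
⟨..|..⟩ = √(2/5)·(-1) = -0.632456

-0.632456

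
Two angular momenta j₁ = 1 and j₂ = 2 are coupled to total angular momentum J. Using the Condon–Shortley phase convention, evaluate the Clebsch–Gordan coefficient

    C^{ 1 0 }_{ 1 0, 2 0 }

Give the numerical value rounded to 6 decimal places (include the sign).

j₁+j₂−J=2  J+j₁−j₂=0  J−j₁+j₂=2  j₁+j₂+J+1=5
(j₁±m₁, j₂±m₂, J±M) = (1,1,2,2,1,1)
P² = 2/5
sum k=1..1:
  [1] −1/1 = -1
S = -1
C² = P²·S² = 2/5 ; C = -0.632456

-0.632456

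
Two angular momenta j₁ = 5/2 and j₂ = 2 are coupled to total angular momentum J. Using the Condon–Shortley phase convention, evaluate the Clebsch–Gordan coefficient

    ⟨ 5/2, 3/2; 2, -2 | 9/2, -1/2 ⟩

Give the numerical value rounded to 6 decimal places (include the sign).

√[10·0!5!4!/10! · 4!1!0!4!4!5!] = √(92160/7)
  +(−1)^0/∏(0,0,1,0,4,4)! = 1/576  (running 1/576)
⟨..|..⟩ = √(92160/7)·(1/576) = +0.199205

+0.199205  (= +√(5/126))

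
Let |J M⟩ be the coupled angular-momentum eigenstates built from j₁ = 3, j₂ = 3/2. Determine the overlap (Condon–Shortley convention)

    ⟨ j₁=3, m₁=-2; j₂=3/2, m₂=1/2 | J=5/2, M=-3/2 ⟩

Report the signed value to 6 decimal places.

+√(1/14) = +0.267261

j₁+j₂−J=2  J+j₁−j₂=4  J−j₁+j₂=1  j₁+j₂+J+1=8
(j₁±m₁, j₂±m₂, J±M) = (1,5,2,1,1,4)
P² = 288/7
sum k=1..2:
  [1] −1/24 = -1/24
  [2] +1/12 = 1/12
S = 1/24
C² = P²·S² = 1/14 ; C = +0.267261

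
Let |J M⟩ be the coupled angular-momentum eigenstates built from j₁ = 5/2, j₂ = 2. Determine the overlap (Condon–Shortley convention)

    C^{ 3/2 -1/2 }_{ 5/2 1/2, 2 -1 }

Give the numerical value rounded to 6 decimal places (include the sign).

triangle: 3!×2!×1!/7! = 12/5040
(j±m)!: 3!×2!×1!×3!×1!×2! = 144
prefactor² = (2J+1)×Δ×N² = 48/35
  k=0: +1/(0!×3!×2!×1!×0!×0!) = 1/12
  k=1: −1/(1!×2!×1!×0!×1!×1!) = -1/2
Σ = -5/12  ⇒  CG² = 48/35×(-5/12)² = 5/21
CG = −√(5/21) = -0.487950

−√(5/21) ≈ -0.487950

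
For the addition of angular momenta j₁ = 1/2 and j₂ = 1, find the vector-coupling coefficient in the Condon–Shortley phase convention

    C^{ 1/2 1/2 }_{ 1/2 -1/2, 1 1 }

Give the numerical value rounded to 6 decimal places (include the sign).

j₁+j₂−J=1  J+j₁−j₂=0  J−j₁+j₂=1  j₁+j₂+J+1=3
(j₁±m₁, j₂±m₂, J±M) = (0,1,2,0,1,0)
P² = 2/3
sum k=1..1:
  [1] −1/1 = -1
S = -1
C² = P²·S² = 2/3 ; C = -0.816497

−√(2/3) ≈ -0.816497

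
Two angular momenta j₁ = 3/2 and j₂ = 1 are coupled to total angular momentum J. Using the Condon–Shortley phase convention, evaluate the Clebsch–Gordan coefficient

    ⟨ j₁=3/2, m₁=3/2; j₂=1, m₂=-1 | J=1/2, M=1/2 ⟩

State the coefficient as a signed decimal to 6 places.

j₁+j₂−J=2  J+j₁−j₂=1  J−j₁+j₂=0  j₁+j₂+J+1=4
(j₁±m₁, j₂±m₂, J±M) = (3,0,0,2,1,0)
P² = 2
sum k=0..0:
  [0] +1/2 = 1/2
S = 1/2
C² = P²·S² = 1/2 ; C = +0.707107

+0.707107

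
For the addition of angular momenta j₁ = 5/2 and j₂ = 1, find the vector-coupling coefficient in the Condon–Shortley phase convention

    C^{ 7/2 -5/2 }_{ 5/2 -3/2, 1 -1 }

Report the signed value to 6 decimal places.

+√(5/7) = +0.845154

j₁+j₂−J=0  J+j₁−j₂=5  J−j₁+j₂=2  j₁+j₂+J+1=8
(j₁±m₁, j₂±m₂, J±M) = (1,4,0,2,1,6)
P² = 11520/7
sum k=0..0:
  [0] +1/48 = 1/48
S = 1/48
C² = P²·S² = 5/7 ; C = +0.845154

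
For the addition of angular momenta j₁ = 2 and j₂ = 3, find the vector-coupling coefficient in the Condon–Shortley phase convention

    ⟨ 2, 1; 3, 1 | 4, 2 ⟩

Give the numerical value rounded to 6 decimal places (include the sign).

j₁+j₂−J=1  J+j₁−j₂=3  J−j₁+j₂=5  j₁+j₂+J+1=10
(j₁±m₁, j₂±m₂, J±M) = (3,1,4,2,6,2)
P² = 5184/7
sum k=0..1:
  [0] +1/48 = 1/48
  [1] −1/72 = -1/72
S = 1/144
C² = P²·S² = 1/28 ; C = +0.188982

+0.188982  (= +√(1/28))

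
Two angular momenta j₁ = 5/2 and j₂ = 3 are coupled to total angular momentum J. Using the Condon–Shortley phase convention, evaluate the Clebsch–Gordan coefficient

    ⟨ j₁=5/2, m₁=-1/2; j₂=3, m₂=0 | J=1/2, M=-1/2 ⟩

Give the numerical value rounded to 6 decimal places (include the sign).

j₁+j₂−J=5  J+j₁−j₂=0  J−j₁+j₂=1  j₁+j₂+J+1=7
(j₁±m₁, j₂±m₂, J±M) = (2,3,3,3,0,1)
P² = 144/7
sum k=3..3:
  [3] −1/12 = -1/12
S = -1/12
C² = P²·S² = 1/7 ; C = -0.377964

-0.377964  (= −√(1/7))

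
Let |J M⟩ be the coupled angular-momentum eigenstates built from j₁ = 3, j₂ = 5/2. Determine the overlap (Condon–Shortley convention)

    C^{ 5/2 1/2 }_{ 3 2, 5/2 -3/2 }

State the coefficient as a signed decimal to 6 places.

+0.267261  (= +√(1/14))

triangle: 3!*3!*2!/9! = 72/362880
(j±m)!: 5!*1!*1!*4!*3!*2! = 34560
prefactor² = (2J+1)*Δ*N² = 288/7
  k=0: +1/(0!*3!*1!*1!*2!*1!) = 1/12
  k=1: −1/(1!*2!*0!*0!*3!*2!) = -1/24
Σ = 1/24  ⇒  CG² = 288/7*1/24² = 1/14
CG = +√(1/14) = +0.267261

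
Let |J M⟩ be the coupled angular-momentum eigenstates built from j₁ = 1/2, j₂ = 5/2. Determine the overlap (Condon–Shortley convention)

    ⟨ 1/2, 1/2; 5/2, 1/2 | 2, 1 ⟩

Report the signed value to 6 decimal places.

+0.577350

j₁+j₂−J=1  J+j₁−j₂=0  J−j₁+j₂=4  j₁+j₂+J+1=6
(j₁±m₁, j₂±m₂, J±M) = (1,0,3,2,3,1)
P² = 12
sum k=0..0:
  [0] +1/6 = 1/6
S = 1/6
C² = P²·S² = 1/3 ; C = +0.577350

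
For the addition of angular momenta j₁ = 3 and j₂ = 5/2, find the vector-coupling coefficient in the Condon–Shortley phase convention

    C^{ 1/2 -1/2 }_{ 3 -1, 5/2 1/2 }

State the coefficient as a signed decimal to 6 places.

-0.436436  (= −√(4/21))

j₁+j₂−J=5  J+j₁−j₂=1  J−j₁+j₂=0  j₁+j₂+J+1=7
(j₁±m₁, j₂±m₂, J±M) = (2,4,3,2,0,1)
P² = 192/7
sum k=3..3:
  [3] −1/12 = -1/12
S = -1/12
C² = P²·S² = 4/21 ; C = -0.436436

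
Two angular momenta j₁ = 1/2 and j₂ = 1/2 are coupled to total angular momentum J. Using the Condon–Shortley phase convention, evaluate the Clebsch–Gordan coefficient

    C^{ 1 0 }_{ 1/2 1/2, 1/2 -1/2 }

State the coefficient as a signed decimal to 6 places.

+√(1/2) = +0.707107

j₁+j₂−J=0  J+j₁−j₂=1  J−j₁+j₂=1  j₁+j₂+J+1=3
(j₁±m₁, j₂±m₂, J±M) = (1,0,0,1,1,1)
P² = 1/2
sum k=0..0:
  [0] +1/1 = 1
S = 1
C² = P²·S² = 1/2 ; C = +0.707107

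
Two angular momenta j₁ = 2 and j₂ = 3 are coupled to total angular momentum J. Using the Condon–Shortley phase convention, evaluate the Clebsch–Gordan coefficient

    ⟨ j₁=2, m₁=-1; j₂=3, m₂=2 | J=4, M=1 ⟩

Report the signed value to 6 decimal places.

−√(7/20) = -0.591608

triangle: 1!·3!·5!/10! = 720/3628800
(j±m)!: 1!·3!·5!·1!·5!·3! = 518400
prefactor² = (2J+1)·Δ·N² = 6480/7
  k=0: +1/(0!·1!·3!·5!·0!·0!) = 1/720
  k=1: −1/(1!·0!·2!·4!·1!·1!) = -1/48
Σ = -7/360  ⇒  CG² = 6480/7·(-7/360)² = 7/20
CG = −√(7/20) = -0.591608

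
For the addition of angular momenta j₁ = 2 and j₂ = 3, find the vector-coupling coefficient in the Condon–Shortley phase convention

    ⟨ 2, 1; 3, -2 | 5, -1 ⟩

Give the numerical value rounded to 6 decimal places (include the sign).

+√(4/35) ≈ +0.338062

√[11·0!4!6!/11! · 3!1!1!5!4!6!] = √(414720/7)
  +(−1)^0/∏(0,0,1,1,3,5)! = 1/720  (running 1/720)
⟨..|..⟩ = √(414720/7)·(1/720) = +0.338062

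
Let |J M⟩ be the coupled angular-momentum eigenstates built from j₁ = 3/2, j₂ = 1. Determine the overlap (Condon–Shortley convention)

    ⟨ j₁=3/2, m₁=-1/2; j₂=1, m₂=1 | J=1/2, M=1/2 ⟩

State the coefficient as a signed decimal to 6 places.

+0.408248

j₁+j₂−J=2  J+j₁−j₂=1  J−j₁+j₂=0  j₁+j₂+J+1=4
(j₁±m₁, j₂±m₂, J±M) = (1,2,2,0,1,0)
P² = 2/3
sum k=2..2:
  [2] +1/2 = 1/2
S = 1/2
C² = P²·S² = 1/6 ; C = +0.408248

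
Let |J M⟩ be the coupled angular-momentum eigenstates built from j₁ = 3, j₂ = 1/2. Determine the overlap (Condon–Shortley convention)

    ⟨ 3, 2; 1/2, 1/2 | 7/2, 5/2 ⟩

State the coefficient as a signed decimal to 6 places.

+0.925820  (= +√(6/7))

√[8·0!6!1!/8! · 5!1!1!0!6!1!] = √(86400/7)
  +(−1)^0/∏(0,0,1,1,5,0)! = 1/120  (running 1/120)
⟨..|..⟩ = √(86400/7)·(1/120) = +0.925820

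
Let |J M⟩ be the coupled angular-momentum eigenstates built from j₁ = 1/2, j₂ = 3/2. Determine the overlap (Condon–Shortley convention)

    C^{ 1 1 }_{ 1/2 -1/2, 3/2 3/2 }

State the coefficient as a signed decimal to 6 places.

√[3·1!0!2!/4! · 0!1!3!0!2!0!] = √(3)
  +(−1)^1/∏(1,0,0,2,0,0)! = -1/2  (running -1/2)
⟨..|..⟩ = √(3)·(-1/2) = -0.866025

-0.866025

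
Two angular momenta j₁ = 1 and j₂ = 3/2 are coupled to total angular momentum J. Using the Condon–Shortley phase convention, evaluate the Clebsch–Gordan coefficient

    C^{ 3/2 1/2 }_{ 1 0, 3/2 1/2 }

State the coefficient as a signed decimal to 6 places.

-0.258199

triangle: 1!·1!·2!/5! = 2/120
(j±m)!: 1!·1!·2!·1!·2!·1! = 4
prefactor² = (2J+1)·Δ·N² = 4/15
  k=0: +1/(0!·1!·1!·2!·0!·0!) = 1/2
  k=1: −1/(1!·0!·0!·1!·1!·1!) = -1
Σ = -1/2  ⇒  CG² = 4/15·(-1/2)² = 1/15
CG = −√(1/15) = -0.258199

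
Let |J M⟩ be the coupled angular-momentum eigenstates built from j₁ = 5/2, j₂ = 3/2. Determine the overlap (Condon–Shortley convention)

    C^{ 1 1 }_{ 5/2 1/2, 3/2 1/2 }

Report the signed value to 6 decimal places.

+√(3/20) = +0.387298

√[3·3!2!0!/6! · 3!2!2!1!2!0!] = √(12/5)
  +(−1)^2/∏(2,1,0,0,2,0)! = 1/4  (running 1/4)
⟨..|..⟩ = √(12/5)·(1/4) = +0.387298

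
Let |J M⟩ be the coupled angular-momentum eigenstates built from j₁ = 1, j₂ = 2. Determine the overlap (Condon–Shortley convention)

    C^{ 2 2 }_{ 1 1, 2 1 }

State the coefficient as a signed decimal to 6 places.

+√(1/3) = +0.577350

√[5·1!1!3!/6! · 2!0!3!1!4!0!] = √(12)
  +(−1)^0/∏(0,1,0,3,1,0)! = 1/6  (running 1/6)
⟨..|..⟩ = √(12)·(1/6) = +0.577350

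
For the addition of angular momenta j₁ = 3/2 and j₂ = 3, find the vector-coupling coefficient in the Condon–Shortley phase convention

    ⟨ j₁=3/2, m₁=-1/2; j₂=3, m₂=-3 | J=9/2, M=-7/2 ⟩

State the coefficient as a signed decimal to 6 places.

+0.577350

triangle: 0!·3!·6!/10! = 4320/3628800
(j±m)!: 1!·2!·0!·6!·1!·8! = 58060800
prefactor² = (2J+1)·Δ·N² = 691200
  k=0: +1/(0!·0!·2!·0!·1!·6!) = 1/1440
Σ = 1/1440  ⇒  CG² = 691200·1/1440² = 1/3
CG = +√(1/3) = +0.577350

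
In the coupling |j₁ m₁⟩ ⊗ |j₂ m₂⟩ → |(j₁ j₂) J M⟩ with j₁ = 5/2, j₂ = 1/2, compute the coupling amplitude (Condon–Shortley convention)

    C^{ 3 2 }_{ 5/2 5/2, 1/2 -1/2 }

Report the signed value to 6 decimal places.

+0.408248

triangle: 0!·5!·1!/7! = 120/5040
(j±m)!: 5!·0!·0!·1!·5!·1! = 14400
prefactor² = (2J+1)·Δ·N² = 2400
  k=0: +1/(0!·0!·0!·0!·5!·1!) = 1/120
Σ = 1/120  ⇒  CG² = 2400·1/120² = 1/6
CG = +√(1/6) = +0.408248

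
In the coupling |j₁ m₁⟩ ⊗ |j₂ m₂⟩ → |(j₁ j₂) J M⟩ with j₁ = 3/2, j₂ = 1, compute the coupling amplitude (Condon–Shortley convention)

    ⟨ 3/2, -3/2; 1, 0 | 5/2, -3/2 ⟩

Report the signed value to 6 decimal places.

+√(2/5) ≈ +0.632456

√[6·0!3!2!/6! · 0!3!1!1!1!4!] = √(72/5)
  +(−1)^0/∏(0,0,3,1,0,1)! = 1/6  (running 1/6)
⟨..|..⟩ = √(72/5)·(1/6) = +0.632456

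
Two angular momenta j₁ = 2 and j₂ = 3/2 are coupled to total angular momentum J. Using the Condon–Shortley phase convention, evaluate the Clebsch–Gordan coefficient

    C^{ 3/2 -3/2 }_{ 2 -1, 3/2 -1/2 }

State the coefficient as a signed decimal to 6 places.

−√(2/5) = -0.632456

√[4·2!2!1!/6! · 1!3!1!2!0!3!] = √(8/5)
  +(−1)^1/∏(1,1,2,0,0,1)! = -1/2  (running -1/2)
⟨..|..⟩ = √(8/5)·(-1/2) = -0.632456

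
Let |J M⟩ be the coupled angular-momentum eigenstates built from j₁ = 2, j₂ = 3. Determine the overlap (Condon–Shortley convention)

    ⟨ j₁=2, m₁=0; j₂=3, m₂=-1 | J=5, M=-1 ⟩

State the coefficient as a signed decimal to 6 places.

j₁+j₂−J=0  J+j₁−j₂=4  J−j₁+j₂=6  j₁+j₂+J+1=11
(j₁±m₁, j₂±m₂, J±M) = (2,2,2,4,4,6)
P² = 110592/7
sum k=0..0:
  [0] +1/192 = 1/192
S = 1/192
C² = P²·S² = 3/7 ; C = +0.654654

+0.654654  (= +√(3/7))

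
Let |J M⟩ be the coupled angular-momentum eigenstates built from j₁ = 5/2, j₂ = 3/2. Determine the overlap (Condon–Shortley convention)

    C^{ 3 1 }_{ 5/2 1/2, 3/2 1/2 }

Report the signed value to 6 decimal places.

-0.129099  (= −√(1/60))

triangle: 1!*4!*2!/8! = 48/40320
(j±m)!: 3!*2!*2!*1!*4!*2! = 1152
prefactor² = (2J+1)*Δ*N² = 48/5
  k=0: +1/(0!*1!*2!*2!*2!*0!) = 1/8
  k=1: −1/(1!*0!*1!*1!*3!*1!) = -1/6
Σ = -1/24  ⇒  CG² = 48/5*(-1/24)² = 1/60
CG = −√(1/60) = -0.129099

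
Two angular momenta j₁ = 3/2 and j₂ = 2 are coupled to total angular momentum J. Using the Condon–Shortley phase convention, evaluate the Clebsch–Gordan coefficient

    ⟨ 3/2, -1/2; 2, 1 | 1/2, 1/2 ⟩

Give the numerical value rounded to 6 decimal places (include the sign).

j₁+j₂−J=3  J+j₁−j₂=0  J−j₁+j₂=1  j₁+j₂+J+1=5
(j₁±m₁, j₂±m₂, J±M) = (1,2,3,1,1,0)
P² = 6/5
sum k=2..2:
  [2] +1/2 = 1/2
S = 1/2
C² = P²·S² = 3/10 ; C = +0.547723

+0.547723  (= +√(3/10))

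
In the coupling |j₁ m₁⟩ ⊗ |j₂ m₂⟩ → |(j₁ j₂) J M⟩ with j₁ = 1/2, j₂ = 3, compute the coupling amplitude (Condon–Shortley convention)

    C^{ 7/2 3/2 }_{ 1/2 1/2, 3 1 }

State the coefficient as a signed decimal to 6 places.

√[8·0!1!6!/8! · 1!0!4!2!5!2!] = √(11520/7)
  +(−1)^0/∏(0,0,0,4,1,2)! = 1/48  (running 1/48)
⟨..|..⟩ = √(11520/7)·(1/48) = +0.845154

+0.845154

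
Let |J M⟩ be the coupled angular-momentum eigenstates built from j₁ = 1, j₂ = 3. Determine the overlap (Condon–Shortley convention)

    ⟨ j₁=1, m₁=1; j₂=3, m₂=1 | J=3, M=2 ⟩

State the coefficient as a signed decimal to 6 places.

+√(5/12) = +0.645497

triangle: 1!·1!·5!/8! = 120/40320
(j±m)!: 2!·0!·4!·2!·5!·1! = 11520
prefactor² = (2J+1)·Δ·N² = 240
  k=0: +1/(0!·1!·0!·4!·1!·1!) = 1/24
Σ = 1/24  ⇒  CG² = 240·1/24² = 5/12
CG = +√(5/12) = +0.645497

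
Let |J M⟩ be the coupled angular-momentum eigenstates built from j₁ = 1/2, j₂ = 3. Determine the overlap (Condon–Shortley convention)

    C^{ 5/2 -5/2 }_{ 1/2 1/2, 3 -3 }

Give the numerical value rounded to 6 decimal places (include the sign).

+0.925820  (= +√(6/7))

j₁+j₂−J=1  J+j₁−j₂=0  J−j₁+j₂=5  j₁+j₂+J+1=7
(j₁±m₁, j₂±m₂, J±M) = (1,0,0,6,0,5)
P² = 86400/7
sum k=0..0:
  [0] +1/120 = 1/120
S = 1/120
C² = P²·S² = 6/7 ; C = +0.925820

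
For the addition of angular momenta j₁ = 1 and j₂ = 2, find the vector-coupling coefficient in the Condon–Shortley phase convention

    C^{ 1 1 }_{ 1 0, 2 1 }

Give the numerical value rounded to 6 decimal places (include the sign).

triangle: 2!*0!*2!/5! = 4/120
(j±m)!: 1!*1!*3!*1!*2!*0! = 12
prefactor² = (2J+1)*Δ*N² = 6/5
  k=1: −1/(1!*1!*0!*2!*0!*0!) = -1/2
Σ = -1/2  ⇒  CG² = 6/5*(-1/2)² = 3/10
CG = −√(3/10) = -0.547723

-0.547723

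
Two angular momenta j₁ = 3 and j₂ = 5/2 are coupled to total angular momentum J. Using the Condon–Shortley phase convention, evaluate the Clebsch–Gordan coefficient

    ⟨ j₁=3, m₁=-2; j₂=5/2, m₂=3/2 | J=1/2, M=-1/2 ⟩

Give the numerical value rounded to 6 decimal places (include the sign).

√[2·5!1!0!/7! · 1!5!4!1!0!1!] = √(960/7)
  +(−1)^4/∏(4,1,1,0,0,0)! = 1/24  (running 1/24)
⟨..|..⟩ = √(960/7)·(1/24) = +0.487950

+0.487950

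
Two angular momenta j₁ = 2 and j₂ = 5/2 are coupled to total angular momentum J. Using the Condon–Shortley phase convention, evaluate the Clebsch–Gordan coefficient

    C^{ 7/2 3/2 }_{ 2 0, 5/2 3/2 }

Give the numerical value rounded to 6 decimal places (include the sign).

-0.534522

√[8·1!3!4!/9! · 2!2!4!1!5!2!] = √(512/7)
  +(−1)^0/∏(0,1,2,4,1,0)! = 1/48  (running 1/48)
  +(−1)^1/∏(1,0,1,3,2,1)! = -1/12  (running -1/16)
⟨..|..⟩ = √(512/7)·(-1/16) = -0.534522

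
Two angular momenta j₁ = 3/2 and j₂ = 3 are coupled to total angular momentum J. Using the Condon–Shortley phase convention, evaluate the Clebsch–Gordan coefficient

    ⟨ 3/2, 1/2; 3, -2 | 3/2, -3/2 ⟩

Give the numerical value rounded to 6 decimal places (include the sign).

−√(2/7) ≈ -0.534522

triangle: 3!×0!×3!/7! = 36/5040
(j±m)!: 2!×1!×1!×5!×0!×3! = 1440
prefactor² = (2J+1)×Δ×N² = 288/7
  k=1: −1/(1!×2!×0!×0!×0!×3!) = -1/12
Σ = -1/12  ⇒  CG² = 288/7×(-1/12)² = 2/7
CG = −√(2/7) = -0.534522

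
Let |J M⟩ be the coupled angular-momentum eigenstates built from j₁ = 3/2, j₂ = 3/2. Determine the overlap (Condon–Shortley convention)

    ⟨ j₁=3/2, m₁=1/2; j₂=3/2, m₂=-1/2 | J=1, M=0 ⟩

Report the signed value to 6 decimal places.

triangle: 2!*1!*1!/5! = 2/120
(j±m)!: 2!*1!*1!*2!*1!*1! = 4
prefactor² = (2J+1)*Δ*N² = 1/5
  k=0: +1/(0!*2!*1!*1!*0!*0!) = 1/2
  k=1: −1/(1!*1!*0!*0!*1!*1!) = -1
Σ = -1/2  ⇒  CG² = 1/5*(-1/2)² = 1/20
CG = −√(1/20) = -0.223607

-0.223607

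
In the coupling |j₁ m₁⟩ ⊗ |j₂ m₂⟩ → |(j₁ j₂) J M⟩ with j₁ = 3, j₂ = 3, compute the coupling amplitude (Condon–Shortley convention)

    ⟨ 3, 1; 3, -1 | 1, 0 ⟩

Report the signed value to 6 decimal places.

√[3·5!1!1!/8! · 4!2!2!4!1!1!] = √(144/7)
  +(−1)^1/∏(1,4,1,1,0,0)! = -1/24  (running -1/24)
  +(−1)^2/∏(2,3,0,0,1,1)! = 1/12  (running 1/24)
⟨..|..⟩ = √(144/7)·(1/24) = +0.188982

+√(1/28) ≈ +0.188982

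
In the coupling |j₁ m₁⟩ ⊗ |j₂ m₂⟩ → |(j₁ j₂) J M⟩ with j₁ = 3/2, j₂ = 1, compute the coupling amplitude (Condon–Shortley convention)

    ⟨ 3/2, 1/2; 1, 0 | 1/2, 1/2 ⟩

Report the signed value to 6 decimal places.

−√(1/3) = -0.577350

√[2·2!1!0!/4! · 2!1!1!1!1!0!] = √(1/3)
  +(−1)^1/∏(1,1,0,0,1,0)! = -1  (running -1)
⟨..|..⟩ = √(1/3)·(-1) = -0.577350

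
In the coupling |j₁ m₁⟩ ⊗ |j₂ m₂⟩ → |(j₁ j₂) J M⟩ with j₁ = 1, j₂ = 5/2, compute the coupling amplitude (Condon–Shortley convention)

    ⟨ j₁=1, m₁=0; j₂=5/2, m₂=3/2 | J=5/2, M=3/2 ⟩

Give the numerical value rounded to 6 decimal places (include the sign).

-0.507093

j₁+j₂−J=1  J+j₁−j₂=1  J−j₁+j₂=4  j₁+j₂+J+1=7
(j₁±m₁, j₂±m₂, J±M) = (1,1,4,1,4,1)
P² = 576/35
sum k=0..1:
  [0] +1/24 = 1/24
  [1] −1/6 = -1/6
S = -1/8
C² = P²·S² = 9/35 ; C = -0.507093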